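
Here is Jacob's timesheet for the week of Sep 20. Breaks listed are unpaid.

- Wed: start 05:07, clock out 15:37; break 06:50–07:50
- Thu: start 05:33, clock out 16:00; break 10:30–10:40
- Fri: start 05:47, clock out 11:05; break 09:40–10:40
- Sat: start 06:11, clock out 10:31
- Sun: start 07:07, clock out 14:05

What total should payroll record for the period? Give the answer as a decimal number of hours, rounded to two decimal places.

Wed: 05:07–15:37 = 10 h 30 min; less 60 min break → 9 h 30 min
Thu: 05:33–16:00 = 10 h 27 min; less 10 min break → 10 h 17 min
Fri: 05:47–11:05 = 5 h 18 min; less 60 min break → 4 h 18 min
Sat: 06:11–10:31 = 4 h 20 min
Sun: 07:07–14:05 = 6 h 58 min
Total: 9 h 30 min + 10 h 17 min + 4 h 18 min + 4 h 20 min + 6 h 58 min = 35 h 23 min.

35.38 hours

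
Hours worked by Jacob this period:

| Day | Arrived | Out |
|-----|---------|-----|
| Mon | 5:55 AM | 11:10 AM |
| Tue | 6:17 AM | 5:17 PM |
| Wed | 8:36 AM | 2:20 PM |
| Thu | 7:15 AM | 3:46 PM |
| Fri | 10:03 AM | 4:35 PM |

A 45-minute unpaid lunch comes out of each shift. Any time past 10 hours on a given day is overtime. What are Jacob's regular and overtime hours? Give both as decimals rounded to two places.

Regular 33.03 hours, overtime 0.25 hours

Mon: 5:55 AM–11:10 AM = 5 h 15 min; less 45 min break → 4 h 30 min
Tue: 6:17 AM–5:17 PM = 11 h 0 min; less 45 min break → 10 h 15 min
Wed: 8:36 AM–2:20 PM = 5 h 44 min; less 45 min break → 4 h 59 min
Thu: 7:15 AM–3:46 PM = 8 h 31 min; less 45 min break → 7 h 46 min
Fri: 10:03 AM–4:35 PM = 6 h 32 min; less 45 min break → 5 h 47 min
Mon reg 4 h 30 min / OT 0 h 0 min; Tue reg 10 h 0 min / OT 0 h 15 min; Wed reg 4 h 59 min / OT 0 h 0 min; Thu reg 7 h 46 min / OT 0 h 0 min; Fri reg 5 h 47 min / OT 0 h 0 min.
Totals: regular 33 h 2 min, overtime 0 h 15 min.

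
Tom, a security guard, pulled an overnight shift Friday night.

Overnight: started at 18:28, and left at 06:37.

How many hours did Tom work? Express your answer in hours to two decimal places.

Overnight: 18:28 → midnight = 5 h 32 min; midnight → 06:37 = 6 h 37 min; span 12 h 9 min

12.15 hours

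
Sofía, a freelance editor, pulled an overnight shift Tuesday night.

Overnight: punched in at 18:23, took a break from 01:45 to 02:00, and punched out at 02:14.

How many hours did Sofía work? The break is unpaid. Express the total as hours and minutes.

Overnight: 18:23 → midnight = 5 h 37 min; midnight → 02:14 = 2 h 14 min; span 7 h 51 min; less 15 min break → 7 h 36 min

7 h 36 min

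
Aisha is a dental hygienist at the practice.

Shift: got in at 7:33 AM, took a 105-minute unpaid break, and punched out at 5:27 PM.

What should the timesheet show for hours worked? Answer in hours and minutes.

8 h 9 min

Shift: 7:33 AM–5:27 PM = 9 h 54 min; less 105 min break → 8 h 9 min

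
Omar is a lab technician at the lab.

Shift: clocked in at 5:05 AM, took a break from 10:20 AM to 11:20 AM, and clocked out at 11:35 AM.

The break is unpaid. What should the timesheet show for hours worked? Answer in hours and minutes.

Shift: 5:05 AM–11:35 AM = 6 h 30 min; less 60 min break → 5 h 30 min

5 h 30 min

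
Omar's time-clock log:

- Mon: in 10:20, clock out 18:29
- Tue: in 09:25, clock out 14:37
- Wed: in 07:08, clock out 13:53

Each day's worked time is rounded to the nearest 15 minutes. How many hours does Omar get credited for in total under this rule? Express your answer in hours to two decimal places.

Mon: 10:20–18:29 = 8 h 9 min → rounds to 8 h 15 min
Tue: 09:25–14:37 = 5 h 12 min → rounds to 5 h 15 min
Wed: 07:08–13:53 = 6 h 45 min → rounds to 6 h 45 min
Total credited: 20 h 15 min.

20.25 hours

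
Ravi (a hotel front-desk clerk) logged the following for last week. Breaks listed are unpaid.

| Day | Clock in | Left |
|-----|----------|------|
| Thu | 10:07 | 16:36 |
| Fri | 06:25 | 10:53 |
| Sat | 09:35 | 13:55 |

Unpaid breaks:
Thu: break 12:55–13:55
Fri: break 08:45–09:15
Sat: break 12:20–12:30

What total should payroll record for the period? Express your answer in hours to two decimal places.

13.62 hours

Thu: 10:07–16:36 = 6 h 29 min; less 60 min break → 5 h 29 min
Fri: 06:25–10:53 = 4 h 28 min; less 30 min break → 3 h 58 min
Sat: 09:35–13:55 = 4 h 20 min; less 10 min break → 4 h 10 min
Total: 5 h 29 min + 3 h 58 min + 4 h 10 min = 13 h 37 min.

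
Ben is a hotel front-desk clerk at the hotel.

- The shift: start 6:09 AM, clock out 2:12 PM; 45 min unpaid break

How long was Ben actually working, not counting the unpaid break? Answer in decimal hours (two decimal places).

7.30 hours

The shift: 6:09 AM–2:12 PM = 8 h 3 min; less 45 min break → 7 h 18 min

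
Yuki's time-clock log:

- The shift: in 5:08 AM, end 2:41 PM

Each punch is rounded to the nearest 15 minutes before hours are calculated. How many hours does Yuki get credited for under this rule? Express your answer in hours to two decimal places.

9.50 hours

The shift: in 5:08 AM→5:15 AM, out 2:41 PM→2:45 PM; 9 h 30 min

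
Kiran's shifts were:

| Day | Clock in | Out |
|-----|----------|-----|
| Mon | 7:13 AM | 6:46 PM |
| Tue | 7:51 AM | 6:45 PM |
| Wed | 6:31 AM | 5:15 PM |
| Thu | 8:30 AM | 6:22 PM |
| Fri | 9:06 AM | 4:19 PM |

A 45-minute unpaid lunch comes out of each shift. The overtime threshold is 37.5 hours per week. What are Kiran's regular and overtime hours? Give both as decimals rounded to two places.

Mon: 7:13 AM–6:46 PM = 11 h 33 min; less 45 min break → 10 h 48 min
Tue: 7:51 AM–6:45 PM = 10 h 54 min; less 45 min break → 10 h 9 min
Wed: 6:31 AM–5:15 PM = 10 h 44 min; less 45 min break → 9 h 59 min
Thu: 8:30 AM–6:22 PM = 9 h 52 min; less 45 min break → 9 h 7 min
Fri: 9:06 AM–4:19 PM = 7 h 13 min; less 45 min break → 6 h 28 min
Total worked: 46 h 31 min = 46.52 h.
Threshold 37.5 h → overtime 9 h 1 min, regular 37 h 30 min.

Regular 37.50 hours, overtime 9.02 hours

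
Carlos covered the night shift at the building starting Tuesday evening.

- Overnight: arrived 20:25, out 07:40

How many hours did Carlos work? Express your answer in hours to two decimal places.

Overnight: 20:25 → midnight = 3 h 35 min; midnight → 07:40 = 7 h 40 min; span 11 h 15 min

11.25 hours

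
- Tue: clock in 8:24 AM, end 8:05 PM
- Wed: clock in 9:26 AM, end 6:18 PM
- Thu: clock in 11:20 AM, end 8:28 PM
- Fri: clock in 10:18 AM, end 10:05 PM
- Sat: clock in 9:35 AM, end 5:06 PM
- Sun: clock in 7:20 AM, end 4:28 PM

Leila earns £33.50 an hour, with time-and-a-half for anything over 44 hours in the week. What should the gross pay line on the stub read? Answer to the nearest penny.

£2183.36

Tue: 8:24 AM–8:05 PM = 11 h 41 min
Wed: 9:26 AM–6:18 PM = 8 h 52 min
Thu: 11:20 AM–8:28 PM = 9 h 8 min
Fri: 10:18 AM–10:05 PM = 11 h 47 min
Sat: 9:35 AM–5:06 PM = 7 h 31 min
Sun: 7:20 AM–4:28 PM = 9 h 8 min
Total worked: 58 h 7 min = 3487 min.
Regular 44 h 0 min = 2640 min at £33.50/h; overtime 14 h 7 min = 847 min at £50.25/h.
Pay = (2640 × £33.50 + 847 × £50.25) ÷ 60 = £2183.36.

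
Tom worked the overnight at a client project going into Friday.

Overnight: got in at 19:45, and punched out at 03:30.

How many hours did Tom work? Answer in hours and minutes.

Overnight: 19:45 → midnight = 4 h 15 min; midnight → 03:30 = 3 h 30 min; span 7 h 45 min

7 h 45 min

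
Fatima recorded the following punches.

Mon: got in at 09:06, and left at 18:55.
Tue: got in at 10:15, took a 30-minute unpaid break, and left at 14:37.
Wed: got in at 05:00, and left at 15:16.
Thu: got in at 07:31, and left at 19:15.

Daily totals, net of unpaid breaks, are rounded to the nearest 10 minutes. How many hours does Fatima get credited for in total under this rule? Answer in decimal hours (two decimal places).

35.67 hours

Mon: 09:06–18:55 = 9 h 49 min → rounds to 9 h 50 min
Tue: 10:15–14:37 = 4 h 22 min − 30 min = 3 h 52 min → rounds to 3 h 50 min
Wed: 05:00–15:16 = 10 h 16 min → rounds to 10 h 20 min
Thu: 07:31–19:15 = 11 h 44 min → rounds to 11 h 40 min
Total credited: 35 h 40 min.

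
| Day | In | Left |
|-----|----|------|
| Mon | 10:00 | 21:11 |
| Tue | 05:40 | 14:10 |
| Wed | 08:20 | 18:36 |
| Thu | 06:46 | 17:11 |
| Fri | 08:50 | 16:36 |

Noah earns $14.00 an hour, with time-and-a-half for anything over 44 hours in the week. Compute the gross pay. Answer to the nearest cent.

$702.80

Mon: 10:00–21:11 = 11 h 11 min
Tue: 05:40–14:10 = 8 h 30 min
Wed: 08:20–18:36 = 10 h 16 min
Thu: 06:46–17:11 = 10 h 25 min
Fri: 08:50–16:36 = 7 h 46 min
Total worked: 48 h 8 min = 2888 min.
Regular 44 h 0 min = 2640 min at $14.00/h; overtime 4 h 8 min = 248 min at $21.00/h.
Pay = (2640 × $14.00 + 248 × $21.00) ÷ 60 = $702.80.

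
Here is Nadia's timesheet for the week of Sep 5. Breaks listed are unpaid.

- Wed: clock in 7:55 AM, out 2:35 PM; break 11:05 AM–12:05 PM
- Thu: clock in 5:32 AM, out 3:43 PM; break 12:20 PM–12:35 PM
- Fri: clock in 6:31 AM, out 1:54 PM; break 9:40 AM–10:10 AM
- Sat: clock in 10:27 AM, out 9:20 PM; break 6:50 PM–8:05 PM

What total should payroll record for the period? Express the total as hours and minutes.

32 h 7 min

Wed: 7:55 AM–2:35 PM = 6 h 40 min; less 60 min break → 5 h 40 min
Thu: 5:32 AM–3:43 PM = 10 h 11 min; less 15 min break → 9 h 56 min
Fri: 6:31 AM–1:54 PM = 7 h 23 min; less 30 min break → 6 h 53 min
Sat: 10:27 AM–9:20 PM = 10 h 53 min; less 75 min break → 9 h 38 min
Total: 5 h 40 min + 9 h 56 min + 6 h 53 min + 9 h 38 min = 32 h 7 min.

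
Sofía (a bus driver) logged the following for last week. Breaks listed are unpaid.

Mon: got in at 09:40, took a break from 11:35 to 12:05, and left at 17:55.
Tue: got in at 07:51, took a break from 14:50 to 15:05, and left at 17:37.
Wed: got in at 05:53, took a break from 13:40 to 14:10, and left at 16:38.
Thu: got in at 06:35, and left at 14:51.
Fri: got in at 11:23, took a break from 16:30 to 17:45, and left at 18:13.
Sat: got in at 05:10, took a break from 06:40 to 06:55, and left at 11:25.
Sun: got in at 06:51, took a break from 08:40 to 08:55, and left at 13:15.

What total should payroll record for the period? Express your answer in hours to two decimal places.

Mon: 09:40–17:55 = 8 h 15 min; less 30 min break → 7 h 45 min
Tue: 07:51–17:37 = 9 h 46 min; less 15 min break → 9 h 31 min
Wed: 05:53–16:38 = 10 h 45 min; less 30 min break → 10 h 15 min
Thu: 06:35–14:51 = 8 h 16 min
Fri: 11:23–18:13 = 6 h 50 min; less 75 min break → 5 h 35 min
Sat: 05:10–11:25 = 6 h 15 min; less 15 min break → 6 h 0 min
Sun: 06:51–13:15 = 6 h 24 min; less 15 min break → 6 h 9 min
Total: 7 h 45 min + 9 h 31 min + 10 h 15 min + 8 h 16 min + 5 h 35 min + 6 h 0 min + 6 h 9 min = 53 h 31 min.

53.52 hours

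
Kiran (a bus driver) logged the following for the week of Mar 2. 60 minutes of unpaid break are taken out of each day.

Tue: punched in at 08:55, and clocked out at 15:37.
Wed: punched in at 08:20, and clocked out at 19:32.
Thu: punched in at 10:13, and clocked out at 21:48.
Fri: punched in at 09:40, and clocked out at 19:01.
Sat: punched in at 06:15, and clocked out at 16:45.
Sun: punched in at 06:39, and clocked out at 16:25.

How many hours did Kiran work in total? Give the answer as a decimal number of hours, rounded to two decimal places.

Tue: 08:55–15:37 = 6 h 42 min; less 60 min break → 5 h 42 min
Wed: 08:20–19:32 = 11 h 12 min; less 60 min break → 10 h 12 min
Thu: 10:13–21:48 = 11 h 35 min; less 60 min break → 10 h 35 min
Fri: 09:40–19:01 = 9 h 21 min; less 60 min break → 8 h 21 min
Sat: 06:15–16:45 = 10 h 30 min; less 60 min break → 9 h 30 min
Sun: 06:39–16:25 = 9 h 46 min; less 60 min break → 8 h 46 min
Total: 5 h 42 min + 10 h 12 min + 10 h 35 min + 8 h 21 min + 9 h 30 min + 8 h 46 min = 53 h 6 min.

53.10 hours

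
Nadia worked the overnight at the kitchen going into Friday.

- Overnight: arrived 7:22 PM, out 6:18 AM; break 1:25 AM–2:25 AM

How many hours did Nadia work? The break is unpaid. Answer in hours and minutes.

Overnight: 7:22 PM → midnight = 4 h 38 min; midnight → 6:18 AM = 6 h 18 min; span 10 h 56 min; less 60 min break → 9 h 56 min

9 h 56 min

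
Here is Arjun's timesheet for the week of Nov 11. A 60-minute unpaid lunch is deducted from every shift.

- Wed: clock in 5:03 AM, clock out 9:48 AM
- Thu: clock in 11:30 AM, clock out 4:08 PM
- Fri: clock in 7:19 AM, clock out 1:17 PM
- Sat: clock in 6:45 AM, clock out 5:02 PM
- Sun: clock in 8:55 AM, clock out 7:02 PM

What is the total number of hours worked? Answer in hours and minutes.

30 h 45 min

Wed: 5:03 AM–9:48 AM = 4 h 45 min; less 60 min break → 3 h 45 min
Thu: 11:30 AM–4:08 PM = 4 h 38 min; less 60 min break → 3 h 38 min
Fri: 7:19 AM–1:17 PM = 5 h 58 min; less 60 min break → 4 h 58 min
Sat: 6:45 AM–5:02 PM = 10 h 17 min; less 60 min break → 9 h 17 min
Sun: 8:55 AM–7:02 PM = 10 h 7 min; less 60 min break → 9 h 7 min
Total: 3 h 45 min + 3 h 38 min + 4 h 58 min + 9 h 17 min + 9 h 7 min = 30 h 45 min.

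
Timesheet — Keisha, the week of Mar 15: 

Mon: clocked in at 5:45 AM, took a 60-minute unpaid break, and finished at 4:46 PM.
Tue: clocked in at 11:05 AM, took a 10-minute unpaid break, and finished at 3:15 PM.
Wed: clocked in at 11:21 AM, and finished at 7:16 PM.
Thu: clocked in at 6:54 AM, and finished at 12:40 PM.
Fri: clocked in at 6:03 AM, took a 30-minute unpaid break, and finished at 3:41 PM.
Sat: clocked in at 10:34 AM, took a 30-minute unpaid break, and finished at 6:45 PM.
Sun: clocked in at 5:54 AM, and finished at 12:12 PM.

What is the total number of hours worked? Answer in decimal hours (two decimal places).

50.82 hours

Mon: 5:45 AM–4:46 PM = 11 h 1 min; less 60 min break → 10 h 1 min
Tue: 11:05 AM–3:15 PM = 4 h 10 min; less 10 min break → 4 h 0 min
Wed: 11:21 AM–7:16 PM = 7 h 55 min
Thu: 6:54 AM–12:40 PM = 5 h 46 min
Fri: 6:03 AM–3:41 PM = 9 h 38 min; less 30 min break → 9 h 8 min
Sat: 10:34 AM–6:45 PM = 8 h 11 min; less 30 min break → 7 h 41 min
Sun: 5:54 AM–12:12 PM = 6 h 18 min
Total: 10 h 1 min + 4 h 0 min + 7 h 55 min + 5 h 46 min + 9 h 8 min + 7 h 41 min + 6 h 18 min = 50 h 49 min.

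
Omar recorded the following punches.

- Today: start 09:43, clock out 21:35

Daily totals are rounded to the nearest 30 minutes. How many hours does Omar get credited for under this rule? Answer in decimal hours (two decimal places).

12.00 hours

Today: 09:43–21:35 = 11 h 52 min → rounds to 12 h 0 min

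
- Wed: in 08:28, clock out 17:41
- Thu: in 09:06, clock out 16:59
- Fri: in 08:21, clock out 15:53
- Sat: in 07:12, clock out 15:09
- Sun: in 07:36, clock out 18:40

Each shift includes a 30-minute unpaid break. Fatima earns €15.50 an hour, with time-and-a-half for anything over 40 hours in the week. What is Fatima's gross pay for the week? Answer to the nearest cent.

Wed: 08:28–17:41 = 9 h 13 min; less 30 min break → 8 h 43 min
Thu: 09:06–16:59 = 7 h 53 min; less 30 min break → 7 h 23 min
Fri: 08:21–15:53 = 7 h 32 min; less 30 min break → 7 h 2 min
Sat: 07:12–15:09 = 7 h 57 min; less 30 min break → 7 h 27 min
Sun: 07:36–18:40 = 11 h 4 min; less 30 min break → 10 h 34 min
Total worked: 41 h 9 min = 2469 min.
Regular 40 h 0 min = 2400 min at €15.50/h; overtime 1 h 9 min = 69 min at €23.25/h.
Pay = (2400 × €15.50 + 69 × €23.25) ÷ 60 = €646.74.

€646.74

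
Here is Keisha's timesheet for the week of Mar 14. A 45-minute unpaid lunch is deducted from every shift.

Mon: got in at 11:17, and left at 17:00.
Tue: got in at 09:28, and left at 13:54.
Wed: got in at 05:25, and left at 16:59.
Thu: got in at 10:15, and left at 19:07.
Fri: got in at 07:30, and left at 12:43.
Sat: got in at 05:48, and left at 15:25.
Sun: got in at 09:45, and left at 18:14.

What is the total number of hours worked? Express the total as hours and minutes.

48 h 39 min

Mon: 11:17–17:00 = 5 h 43 min; less 45 min break → 4 h 58 min
Tue: 09:28–13:54 = 4 h 26 min; less 45 min break → 3 h 41 min
Wed: 05:25–16:59 = 11 h 34 min; less 45 min break → 10 h 49 min
Thu: 10:15–19:07 = 8 h 52 min; less 45 min break → 8 h 7 min
Fri: 07:30–12:43 = 5 h 13 min; less 45 min break → 4 h 28 min
Sat: 05:48–15:25 = 9 h 37 min; less 45 min break → 8 h 52 min
Sun: 09:45–18:14 = 8 h 29 min; less 45 min break → 7 h 44 min
Total: 4 h 58 min + 3 h 41 min + 10 h 49 min + 8 h 7 min + 4 h 28 min + 8 h 52 min + 7 h 44 min = 48 h 39 min.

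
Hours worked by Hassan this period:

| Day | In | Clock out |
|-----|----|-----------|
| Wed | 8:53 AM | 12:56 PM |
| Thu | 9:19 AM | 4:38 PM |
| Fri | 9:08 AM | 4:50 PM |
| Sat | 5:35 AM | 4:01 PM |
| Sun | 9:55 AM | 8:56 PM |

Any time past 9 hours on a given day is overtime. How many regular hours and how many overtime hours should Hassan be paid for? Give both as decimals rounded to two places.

Regular 37.07 hours, overtime 3.45 hours

Wed: 8:53 AM–12:56 PM = 4 h 3 min
Thu: 9:19 AM–4:38 PM = 7 h 19 min
Fri: 9:08 AM–4:50 PM = 7 h 42 min
Sat: 5:35 AM–4:01 PM = 10 h 26 min
Sun: 9:55 AM–8:56 PM = 11 h 1 min
Wed reg 4 h 3 min / OT 0 h 0 min; Thu reg 7 h 19 min / OT 0 h 0 min; Fri reg 7 h 42 min / OT 0 h 0 min; Sat reg 9 h 0 min / OT 1 h 26 min; Sun reg 9 h 0 min / OT 2 h 1 min.
Totals: regular 37 h 4 min, overtime 3 h 27 min.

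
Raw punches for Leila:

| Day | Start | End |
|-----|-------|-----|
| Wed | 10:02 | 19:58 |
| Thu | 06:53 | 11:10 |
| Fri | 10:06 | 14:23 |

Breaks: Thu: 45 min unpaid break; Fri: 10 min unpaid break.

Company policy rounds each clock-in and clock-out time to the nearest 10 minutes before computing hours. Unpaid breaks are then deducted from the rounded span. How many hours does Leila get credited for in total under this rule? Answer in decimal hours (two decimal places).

17.58 hours

Wed: in 10:02→10:00, out 19:58→20:00; 10 h 0 min
Thu: in 06:53→06:50, out 11:10→11:10; 4 h 20 min − 45 min = 3 h 35 min
Fri: in 10:06→10:10, out 14:23→14:20; 4 h 10 min − 10 min = 4 h 0 min
Total credited: 17 h 35 min.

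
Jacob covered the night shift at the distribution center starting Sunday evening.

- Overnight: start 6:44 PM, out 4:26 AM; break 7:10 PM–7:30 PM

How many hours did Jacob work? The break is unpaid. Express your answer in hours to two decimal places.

Overnight: 6:44 PM → midnight = 5 h 16 min; midnight → 4:26 AM = 4 h 26 min; span 9 h 42 min; less 20 min break → 9 h 22 min

9.37 hours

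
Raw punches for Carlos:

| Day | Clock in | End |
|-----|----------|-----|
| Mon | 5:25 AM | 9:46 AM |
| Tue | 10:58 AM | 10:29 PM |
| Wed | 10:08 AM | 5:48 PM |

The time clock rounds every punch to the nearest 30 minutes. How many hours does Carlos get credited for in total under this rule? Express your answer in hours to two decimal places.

Mon: in 5:25 AM→5:30 AM, out 9:46 AM→10:00 AM; 4 h 30 min
Tue: in 10:58 AM→11:00 AM, out 10:29 PM→10:30 PM; 11 h 30 min
Wed: in 10:08 AM→10:00 AM, out 5:48 PM→6:00 PM; 8 h 0 min
Total credited: 24 h 0 min.

24.00 hours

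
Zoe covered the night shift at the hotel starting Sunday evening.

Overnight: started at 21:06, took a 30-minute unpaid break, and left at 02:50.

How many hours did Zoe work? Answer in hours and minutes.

5 h 14 min

Overnight: 21:06 → midnight = 2 h 54 min; midnight → 02:50 = 2 h 50 min; span 5 h 44 min; less 30 min break → 5 h 14 min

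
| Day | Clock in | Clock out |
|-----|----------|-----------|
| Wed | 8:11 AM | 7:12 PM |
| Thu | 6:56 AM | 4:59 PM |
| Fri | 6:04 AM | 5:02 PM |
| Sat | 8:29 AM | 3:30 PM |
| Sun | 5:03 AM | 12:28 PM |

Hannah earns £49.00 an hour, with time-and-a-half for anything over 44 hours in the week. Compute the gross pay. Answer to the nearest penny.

Wed: 8:11 AM–7:12 PM = 11 h 1 min
Thu: 6:56 AM–4:59 PM = 10 h 3 min
Fri: 6:04 AM–5:02 PM = 10 h 58 min
Sat: 8:29 AM–3:30 PM = 7 h 1 min
Sun: 5:03 AM–12:28 PM = 7 h 25 min
Total worked: 46 h 28 min = 2788 min.
Regular 44 h 0 min = 2640 min at £49.00/h; overtime 2 h 28 min = 148 min at £73.50/h.
Pay = (2640 × £49.00 + 148 × £73.50) ÷ 60 = £2337.30.

£2337.30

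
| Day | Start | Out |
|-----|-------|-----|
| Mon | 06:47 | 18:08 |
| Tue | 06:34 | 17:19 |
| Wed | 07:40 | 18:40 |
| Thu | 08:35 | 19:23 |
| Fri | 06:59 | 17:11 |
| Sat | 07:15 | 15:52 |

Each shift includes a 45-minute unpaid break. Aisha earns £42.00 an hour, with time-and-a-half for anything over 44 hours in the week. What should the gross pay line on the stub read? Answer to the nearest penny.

£2743.65

Mon: 06:47–18:08 = 11 h 21 min; less 45 min break → 10 h 36 min
Tue: 06:34–17:19 = 10 h 45 min; less 45 min break → 10 h 0 min
Wed: 07:40–18:40 = 11 h 0 min; less 45 min break → 10 h 15 min
Thu: 08:35–19:23 = 10 h 48 min; less 45 min break → 10 h 3 min
Fri: 06:59–17:11 = 10 h 12 min; less 45 min break → 9 h 27 min
Sat: 07:15–15:52 = 8 h 37 min; less 45 min break → 7 h 52 min
Total worked: 58 h 13 min = 3493 min.
Regular 44 h 0 min = 2640 min at £42.00/h; overtime 14 h 13 min = 853 min at £63.00/h.
Pay = (2640 × £42.00 + 853 × £63.00) ÷ 60 = £2743.65.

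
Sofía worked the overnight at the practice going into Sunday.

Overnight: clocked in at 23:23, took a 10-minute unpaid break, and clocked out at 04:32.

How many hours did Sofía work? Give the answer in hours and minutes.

4 h 59 min

Overnight: 23:23 → midnight = 0 h 37 min; midnight → 04:32 = 4 h 32 min; span 5 h 9 min; less 10 min break → 4 h 59 min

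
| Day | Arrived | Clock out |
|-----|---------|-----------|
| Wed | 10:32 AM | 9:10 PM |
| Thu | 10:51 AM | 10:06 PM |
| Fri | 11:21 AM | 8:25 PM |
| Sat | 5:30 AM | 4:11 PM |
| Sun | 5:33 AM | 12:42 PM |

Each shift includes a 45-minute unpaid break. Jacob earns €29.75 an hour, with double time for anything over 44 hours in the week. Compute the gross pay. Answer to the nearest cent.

€1370.48

Wed: 10:32 AM–9:10 PM = 10 h 38 min; less 45 min break → 9 h 53 min
Thu: 10:51 AM–10:06 PM = 11 h 15 min; less 45 min break → 10 h 30 min
Fri: 11:21 AM–8:25 PM = 9 h 4 min; less 45 min break → 8 h 19 min
Sat: 5:30 AM–4:11 PM = 10 h 41 min; less 45 min break → 9 h 56 min
Sun: 5:33 AM–12:42 PM = 7 h 9 min; less 45 min break → 6 h 24 min
Total worked: 45 h 2 min = 2702 min.
Regular 44 h 0 min = 2640 min at €29.75/h; overtime 1 h 2 min = 62 min at €59.50/h.
Pay = (2640 × €29.75 + 62 × €59.50) ÷ 60 = €1370.48.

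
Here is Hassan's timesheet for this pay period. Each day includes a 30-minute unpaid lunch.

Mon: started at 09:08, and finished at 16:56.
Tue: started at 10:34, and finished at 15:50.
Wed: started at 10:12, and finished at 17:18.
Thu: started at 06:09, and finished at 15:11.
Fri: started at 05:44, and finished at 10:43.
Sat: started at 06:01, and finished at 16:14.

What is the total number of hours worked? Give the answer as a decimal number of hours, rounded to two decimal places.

Mon: 09:08–16:56 = 7 h 48 min; less 30 min break → 7 h 18 min
Tue: 10:34–15:50 = 5 h 16 min; less 30 min break → 4 h 46 min
Wed: 10:12–17:18 = 7 h 6 min; less 30 min break → 6 h 36 min
Thu: 06:09–15:11 = 9 h 2 min; less 30 min break → 8 h 32 min
Fri: 05:44–10:43 = 4 h 59 min; less 30 min break → 4 h 29 min
Sat: 06:01–16:14 = 10 h 13 min; less 30 min break → 9 h 43 min
Total: 7 h 18 min + 4 h 46 min + 6 h 36 min + 8 h 32 min + 4 h 29 min + 9 h 43 min = 41 h 24 min.

41.40 hours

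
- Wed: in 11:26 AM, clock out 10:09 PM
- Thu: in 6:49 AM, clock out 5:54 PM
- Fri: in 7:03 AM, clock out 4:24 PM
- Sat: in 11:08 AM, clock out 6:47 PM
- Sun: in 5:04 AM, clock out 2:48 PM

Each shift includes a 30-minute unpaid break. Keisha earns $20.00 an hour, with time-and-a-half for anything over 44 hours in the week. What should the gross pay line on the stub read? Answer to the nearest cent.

$941.00

Wed: 11:26 AM–10:09 PM = 10 h 43 min; less 30 min break → 10 h 13 min
Thu: 6:49 AM–5:54 PM = 11 h 5 min; less 30 min break → 10 h 35 min
Fri: 7:03 AM–4:24 PM = 9 h 21 min; less 30 min break → 8 h 51 min
Sat: 11:08 AM–6:47 PM = 7 h 39 min; less 30 min break → 7 h 9 min
Sun: 5:04 AM–2:48 PM = 9 h 44 min; less 30 min break → 9 h 14 min
Total worked: 46 h 2 min = 2762 min.
Regular 44 h 0 min = 2640 min at $20.00/h; overtime 2 h 2 min = 122 min at $30.00/h.
Pay = (2640 × $20.00 + 122 × $30.00) ÷ 60 = $941.00.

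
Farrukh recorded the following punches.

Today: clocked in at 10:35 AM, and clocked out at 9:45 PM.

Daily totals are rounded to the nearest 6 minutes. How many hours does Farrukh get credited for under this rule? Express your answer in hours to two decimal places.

11.20 hours

Today: 10:35 AM–9:45 PM = 11 h 10 min → rounds to 11 h 12 min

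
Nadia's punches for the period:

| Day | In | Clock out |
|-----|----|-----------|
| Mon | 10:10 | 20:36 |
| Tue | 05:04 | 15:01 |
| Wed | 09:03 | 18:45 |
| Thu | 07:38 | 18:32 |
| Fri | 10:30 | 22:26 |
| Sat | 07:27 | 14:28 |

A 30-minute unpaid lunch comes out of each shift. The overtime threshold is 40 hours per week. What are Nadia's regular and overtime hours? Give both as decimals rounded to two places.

Mon: 10:10–20:36 = 10 h 26 min; less 30 min break → 9 h 56 min
Tue: 05:04–15:01 = 9 h 57 min; less 30 min break → 9 h 27 min
Wed: 09:03–18:45 = 9 h 42 min; less 30 min break → 9 h 12 min
Thu: 07:38–18:32 = 10 h 54 min; less 30 min break → 10 h 24 min
Fri: 10:30–22:26 = 11 h 56 min; less 30 min break → 11 h 26 min
Sat: 07:27–14:28 = 7 h 1 min; less 30 min break → 6 h 31 min
Total worked: 56 h 56 min = 56.93 h.
Threshold 40 h → overtime 16 h 56 min, regular 40 h 0 min.

Regular 40.00 hours, overtime 16.93 hours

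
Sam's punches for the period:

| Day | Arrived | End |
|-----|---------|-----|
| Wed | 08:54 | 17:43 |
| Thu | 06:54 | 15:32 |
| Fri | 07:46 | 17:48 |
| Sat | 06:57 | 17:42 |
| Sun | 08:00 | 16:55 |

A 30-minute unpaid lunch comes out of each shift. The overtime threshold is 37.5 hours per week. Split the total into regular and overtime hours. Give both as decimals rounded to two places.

Wed: 08:54–17:43 = 8 h 49 min; less 30 min break → 8 h 19 min
Thu: 06:54–15:32 = 8 h 38 min; less 30 min break → 8 h 8 min
Fri: 07:46–17:48 = 10 h 2 min; less 30 min break → 9 h 32 min
Sat: 06:57–17:42 = 10 h 45 min; less 30 min break → 10 h 15 min
Sun: 08:00–16:55 = 8 h 55 min; less 30 min break → 8 h 25 min
Total worked: 44 h 39 min = 44.65 h.
Threshold 37.5 h → overtime 7 h 9 min, regular 37 h 30 min.

Regular 37.50 hours, overtime 7.15 hours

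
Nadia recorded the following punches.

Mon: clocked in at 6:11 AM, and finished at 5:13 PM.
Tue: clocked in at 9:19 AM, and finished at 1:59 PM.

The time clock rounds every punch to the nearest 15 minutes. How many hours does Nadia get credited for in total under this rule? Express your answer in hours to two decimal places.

Mon: in 6:11 AM→6:15 AM, out 5:13 PM→5:15 PM; 11 h 0 min
Tue: in 9:19 AM→9:15 AM, out 1:59 PM→2:00 PM; 4 h 45 min
Total credited: 15 h 45 min.

15.75 hours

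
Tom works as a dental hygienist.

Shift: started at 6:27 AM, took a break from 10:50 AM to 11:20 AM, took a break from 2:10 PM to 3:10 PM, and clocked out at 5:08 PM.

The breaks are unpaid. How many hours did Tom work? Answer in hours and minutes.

Shift: 6:27 AM–5:08 PM = 10 h 41 min; less 90 min break → 9 h 11 min

9 h 11 min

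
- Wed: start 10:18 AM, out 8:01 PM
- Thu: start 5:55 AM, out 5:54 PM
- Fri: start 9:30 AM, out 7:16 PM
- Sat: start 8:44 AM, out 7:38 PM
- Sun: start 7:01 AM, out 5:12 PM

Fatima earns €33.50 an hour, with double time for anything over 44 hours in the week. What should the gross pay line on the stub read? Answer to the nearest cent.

€2046.85

Wed: 10:18 AM–8:01 PM = 9 h 43 min
Thu: 5:55 AM–5:54 PM = 11 h 59 min
Fri: 9:30 AM–7:16 PM = 9 h 46 min
Sat: 8:44 AM–7:38 PM = 10 h 54 min
Sun: 7:01 AM–5:12 PM = 10 h 11 min
Total worked: 52 h 33 min = 3153 min.
Regular 44 h 0 min = 2640 min at €33.50/h; overtime 8 h 33 min = 513 min at €67.00/h.
Pay = (2640 × €33.50 + 513 × €67.00) ÷ 60 = €2046.85.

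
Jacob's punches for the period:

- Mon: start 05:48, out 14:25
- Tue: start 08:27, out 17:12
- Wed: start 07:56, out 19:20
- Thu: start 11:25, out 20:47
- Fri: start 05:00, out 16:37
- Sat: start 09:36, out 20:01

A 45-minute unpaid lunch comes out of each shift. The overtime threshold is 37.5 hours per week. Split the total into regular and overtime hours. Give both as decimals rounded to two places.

Mon: 05:48–14:25 = 8 h 37 min; less 45 min break → 7 h 52 min
Tue: 08:27–17:12 = 8 h 45 min; less 45 min break → 8 h 0 min
Wed: 07:56–19:20 = 11 h 24 min; less 45 min break → 10 h 39 min
Thu: 11:25–20:47 = 9 h 22 min; less 45 min break → 8 h 37 min
Fri: 05:00–16:37 = 11 h 37 min; less 45 min break → 10 h 52 min
Sat: 09:36–20:01 = 10 h 25 min; less 45 min break → 9 h 40 min
Total worked: 55 h 40 min = 55.67 h.
Threshold 37.5 h → overtime 18 h 10 min, regular 37 h 30 min.

Regular 37.50 hours, overtime 18.17 hours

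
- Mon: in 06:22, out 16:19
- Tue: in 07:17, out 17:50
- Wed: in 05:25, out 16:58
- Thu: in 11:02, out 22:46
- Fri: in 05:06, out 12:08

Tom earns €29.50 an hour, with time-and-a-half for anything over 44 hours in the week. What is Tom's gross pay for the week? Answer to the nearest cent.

€1599.64

Mon: 06:22–16:19 = 9 h 57 min
Tue: 07:17–17:50 = 10 h 33 min
Wed: 05:25–16:58 = 11 h 33 min
Thu: 11:02–22:46 = 11 h 44 min
Fri: 05:06–12:08 = 7 h 2 min
Total worked: 50 h 49 min = 3049 min.
Regular 44 h 0 min = 2640 min at €29.50/h; overtime 6 h 49 min = 409 min at €44.25/h.
Pay = (2640 × €29.50 + 409 × €44.25) ÷ 60 = €1599.64.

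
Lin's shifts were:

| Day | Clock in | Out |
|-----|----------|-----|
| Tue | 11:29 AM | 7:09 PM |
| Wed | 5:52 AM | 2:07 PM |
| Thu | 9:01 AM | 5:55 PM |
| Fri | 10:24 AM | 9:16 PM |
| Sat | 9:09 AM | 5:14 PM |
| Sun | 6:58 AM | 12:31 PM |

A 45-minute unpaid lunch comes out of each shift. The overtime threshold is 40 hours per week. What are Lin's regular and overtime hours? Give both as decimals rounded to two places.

Regular 40.00 hours, overtime 4.82 hours

Tue: 11:29 AM–7:09 PM = 7 h 40 min; less 45 min break → 6 h 55 min
Wed: 5:52 AM–2:07 PM = 8 h 15 min; less 45 min break → 7 h 30 min
Thu: 9:01 AM–5:55 PM = 8 h 54 min; less 45 min break → 8 h 9 min
Fri: 10:24 AM–9:16 PM = 10 h 52 min; less 45 min break → 10 h 7 min
Sat: 9:09 AM–5:14 PM = 8 h 5 min; less 45 min break → 7 h 20 min
Sun: 6:58 AM–12:31 PM = 5 h 33 min; less 45 min break → 4 h 48 min
Total worked: 44 h 49 min = 44.82 h.
Threshold 40 h → overtime 4 h 49 min, regular 40 h 0 min.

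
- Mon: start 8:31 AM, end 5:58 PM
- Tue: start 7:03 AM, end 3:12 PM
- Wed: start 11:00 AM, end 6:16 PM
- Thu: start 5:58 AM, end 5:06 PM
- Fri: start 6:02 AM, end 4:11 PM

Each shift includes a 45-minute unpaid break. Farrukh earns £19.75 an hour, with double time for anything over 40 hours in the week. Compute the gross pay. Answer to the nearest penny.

£884.80

Mon: 8:31 AM–5:58 PM = 9 h 27 min; less 45 min break → 8 h 42 min
Tue: 7:03 AM–3:12 PM = 8 h 9 min; less 45 min break → 7 h 24 min
Wed: 11:00 AM–6:16 PM = 7 h 16 min; less 45 min break → 6 h 31 min
Thu: 5:58 AM–5:06 PM = 11 h 8 min; less 45 min break → 10 h 23 min
Fri: 6:02 AM–4:11 PM = 10 h 9 min; less 45 min break → 9 h 24 min
Total worked: 42 h 24 min = 2544 min.
Regular 40 h 0 min = 2400 min at £19.75/h; overtime 2 h 24 min = 144 min at £39.50/h.
Pay = (2400 × £19.75 + 144 × £39.50) ÷ 60 = £884.80.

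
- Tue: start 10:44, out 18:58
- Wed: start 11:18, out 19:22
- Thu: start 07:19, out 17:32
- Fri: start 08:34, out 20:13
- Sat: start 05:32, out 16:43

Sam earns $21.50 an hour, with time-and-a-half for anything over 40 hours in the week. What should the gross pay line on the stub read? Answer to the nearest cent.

$1161.54

Tue: 10:44–18:58 = 8 h 14 min
Wed: 11:18–19:22 = 8 h 4 min
Thu: 07:19–17:32 = 10 h 13 min
Fri: 08:34–20:13 = 11 h 39 min
Sat: 05:32–16:43 = 11 h 11 min
Total worked: 49 h 21 min = 2961 min.
Regular 40 h 0 min = 2400 min at $21.50/h; overtime 9 h 21 min = 561 min at $32.25/h.
Pay = (2400 × $21.50 + 561 × $32.25) ÷ 60 = $1161.54.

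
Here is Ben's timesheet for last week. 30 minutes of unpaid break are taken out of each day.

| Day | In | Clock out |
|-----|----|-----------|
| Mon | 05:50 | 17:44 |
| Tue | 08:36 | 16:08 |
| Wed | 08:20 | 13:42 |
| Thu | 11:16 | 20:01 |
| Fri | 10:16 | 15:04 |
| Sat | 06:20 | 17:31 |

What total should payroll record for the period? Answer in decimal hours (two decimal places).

Mon: 05:50–17:44 = 11 h 54 min; less 30 min break → 11 h 24 min
Tue: 08:36–16:08 = 7 h 32 min; less 30 min break → 7 h 2 min
Wed: 08:20–13:42 = 5 h 22 min; less 30 min break → 4 h 52 min
Thu: 11:16–20:01 = 8 h 45 min; less 30 min break → 8 h 15 min
Fri: 10:16–15:04 = 4 h 48 min; less 30 min break → 4 h 18 min
Sat: 06:20–17:31 = 11 h 11 min; less 30 min break → 10 h 41 min
Total: 11 h 24 min + 7 h 2 min + 4 h 52 min + 8 h 15 min + 4 h 18 min + 10 h 41 min = 46 h 32 min.

46.53 hours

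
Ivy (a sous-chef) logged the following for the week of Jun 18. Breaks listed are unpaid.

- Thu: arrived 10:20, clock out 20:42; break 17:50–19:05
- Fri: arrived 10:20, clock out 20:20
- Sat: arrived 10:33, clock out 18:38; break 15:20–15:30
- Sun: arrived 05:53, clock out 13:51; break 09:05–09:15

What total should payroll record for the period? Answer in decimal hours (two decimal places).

34.83 hours

Thu: 10:20–20:42 = 10 h 22 min; less 75 min break → 9 h 7 min
Fri: 10:20–20:20 = 10 h 0 min
Sat: 10:33–18:38 = 8 h 5 min; less 10 min break → 7 h 55 min
Sun: 05:53–13:51 = 7 h 58 min; less 10 min break → 7 h 48 min
Total: 9 h 7 min + 10 h 0 min + 7 h 55 min + 7 h 48 min = 34 h 50 min.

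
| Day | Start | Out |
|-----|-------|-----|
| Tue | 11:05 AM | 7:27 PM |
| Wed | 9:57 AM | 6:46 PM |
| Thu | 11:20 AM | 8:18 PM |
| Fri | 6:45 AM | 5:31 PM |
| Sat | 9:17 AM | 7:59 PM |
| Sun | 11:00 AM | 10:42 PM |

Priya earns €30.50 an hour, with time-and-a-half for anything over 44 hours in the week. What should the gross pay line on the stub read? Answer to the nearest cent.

€2042.74

Tue: 11:05 AM–7:27 PM = 8 h 22 min
Wed: 9:57 AM–6:46 PM = 8 h 49 min
Thu: 11:20 AM–8:18 PM = 8 h 58 min
Fri: 6:45 AM–5:31 PM = 10 h 46 min
Sat: 9:17 AM–7:59 PM = 10 h 42 min
Sun: 11:00 AM–10:42 PM = 11 h 42 min
Total worked: 59 h 19 min = 3559 min.
Regular 44 h 0 min = 2640 min at €30.50/h; overtime 15 h 19 min = 919 min at €45.75/h.
Pay = (2640 × €30.50 + 919 × €45.75) ÷ 60 = €2042.74.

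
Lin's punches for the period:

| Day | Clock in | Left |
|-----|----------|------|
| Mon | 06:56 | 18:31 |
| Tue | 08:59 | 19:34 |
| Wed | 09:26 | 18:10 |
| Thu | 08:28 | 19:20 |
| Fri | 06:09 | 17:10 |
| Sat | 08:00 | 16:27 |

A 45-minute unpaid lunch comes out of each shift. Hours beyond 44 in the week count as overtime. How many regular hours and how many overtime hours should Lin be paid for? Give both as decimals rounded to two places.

Mon: 06:56–18:31 = 11 h 35 min; less 45 min break → 10 h 50 min
Tue: 08:59–19:34 = 10 h 35 min; less 45 min break → 9 h 50 min
Wed: 09:26–18:10 = 8 h 44 min; less 45 min break → 7 h 59 min
Thu: 08:28–19:20 = 10 h 52 min; less 45 min break → 10 h 7 min
Fri: 06:09–17:10 = 11 h 1 min; less 45 min break → 10 h 16 min
Sat: 08:00–16:27 = 8 h 27 min; less 45 min break → 7 h 42 min
Total worked: 56 h 44 min = 56.73 h.
Threshold 44 h → overtime 12 h 44 min, regular 44 h 0 min.

Regular 44.00 hours, overtime 12.73 hours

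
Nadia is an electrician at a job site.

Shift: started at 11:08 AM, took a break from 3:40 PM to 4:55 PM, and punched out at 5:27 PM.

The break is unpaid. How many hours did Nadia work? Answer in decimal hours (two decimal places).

Shift: 11:08 AM–5:27 PM = 6 h 19 min; less 75 min break → 5 h 4 min

5.07 hours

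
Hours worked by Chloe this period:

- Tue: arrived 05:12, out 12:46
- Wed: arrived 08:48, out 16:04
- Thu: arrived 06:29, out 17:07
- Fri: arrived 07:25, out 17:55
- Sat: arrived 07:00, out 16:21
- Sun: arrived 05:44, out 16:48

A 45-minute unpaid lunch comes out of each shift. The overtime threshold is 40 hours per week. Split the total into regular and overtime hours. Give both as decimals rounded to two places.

Tue: 05:12–12:46 = 7 h 34 min; less 45 min break → 6 h 49 min
Wed: 08:48–16:04 = 7 h 16 min; less 45 min break → 6 h 31 min
Thu: 06:29–17:07 = 10 h 38 min; less 45 min break → 9 h 53 min
Fri: 07:25–17:55 = 10 h 30 min; less 45 min break → 9 h 45 min
Sat: 07:00–16:21 = 9 h 21 min; less 45 min break → 8 h 36 min
Sun: 05:44–16:48 = 11 h 4 min; less 45 min break → 10 h 19 min
Total worked: 51 h 53 min = 51.88 h.
Threshold 40 h → overtime 11 h 53 min, regular 40 h 0 min.

Regular 40.00 hours, overtime 11.88 hours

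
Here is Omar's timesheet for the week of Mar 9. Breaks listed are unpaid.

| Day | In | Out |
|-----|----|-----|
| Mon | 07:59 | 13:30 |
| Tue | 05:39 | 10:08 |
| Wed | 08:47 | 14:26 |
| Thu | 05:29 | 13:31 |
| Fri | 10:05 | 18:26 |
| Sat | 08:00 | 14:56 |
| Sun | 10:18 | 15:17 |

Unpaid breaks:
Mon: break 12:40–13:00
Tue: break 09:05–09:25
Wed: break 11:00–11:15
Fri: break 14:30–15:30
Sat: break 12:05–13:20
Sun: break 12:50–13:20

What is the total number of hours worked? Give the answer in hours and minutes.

Mon: 07:59–13:30 = 5 h 31 min; less 20 min break → 5 h 11 min
Tue: 05:39–10:08 = 4 h 29 min; less 20 min break → 4 h 9 min
Wed: 08:47–14:26 = 5 h 39 min; less 15 min break → 5 h 24 min
Thu: 05:29–13:31 = 8 h 2 min
Fri: 10:05–18:26 = 8 h 21 min; less 60 min break → 7 h 21 min
Sat: 08:00–14:56 = 6 h 56 min; less 75 min break → 5 h 41 min
Sun: 10:18–15:17 = 4 h 59 min; less 30 min break → 4 h 29 min
Total: 5 h 11 min + 4 h 9 min + 5 h 24 min + 8 h 2 min + 7 h 21 min + 5 h 41 min + 4 h 29 min = 40 h 17 min.

40 h 17 min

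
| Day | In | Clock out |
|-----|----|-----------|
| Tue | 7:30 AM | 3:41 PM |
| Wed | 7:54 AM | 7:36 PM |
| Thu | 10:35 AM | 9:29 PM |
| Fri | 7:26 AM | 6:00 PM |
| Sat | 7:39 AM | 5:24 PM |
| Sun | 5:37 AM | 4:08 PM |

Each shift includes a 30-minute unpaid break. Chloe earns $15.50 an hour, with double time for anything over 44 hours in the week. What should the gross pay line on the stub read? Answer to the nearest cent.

Tue: 7:30 AM–3:41 PM = 8 h 11 min; less 30 min break → 7 h 41 min
Wed: 7:54 AM–7:36 PM = 11 h 42 min; less 30 min break → 11 h 12 min
Thu: 10:35 AM–9:29 PM = 10 h 54 min; less 30 min break → 10 h 24 min
Fri: 7:26 AM–6:00 PM = 10 h 34 min; less 30 min break → 10 h 4 min
Sat: 7:39 AM–5:24 PM = 9 h 45 min; less 30 min break → 9 h 15 min
Sun: 5:37 AM–4:08 PM = 10 h 31 min; less 30 min break → 10 h 1 min
Total worked: 58 h 37 min = 3517 min.
Regular 44 h 0 min = 2640 min at $15.50/h; overtime 14 h 37 min = 877 min at $31.00/h.
Pay = (2640 × $15.50 + 877 × $31.00) ÷ 60 = $1135.12.

$1135.12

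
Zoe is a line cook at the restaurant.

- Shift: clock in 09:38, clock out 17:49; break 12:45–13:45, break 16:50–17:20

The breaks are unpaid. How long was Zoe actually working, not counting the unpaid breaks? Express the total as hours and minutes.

Shift: 09:38–17:49 = 8 h 11 min; less 90 min break → 6 h 41 min

6 h 41 min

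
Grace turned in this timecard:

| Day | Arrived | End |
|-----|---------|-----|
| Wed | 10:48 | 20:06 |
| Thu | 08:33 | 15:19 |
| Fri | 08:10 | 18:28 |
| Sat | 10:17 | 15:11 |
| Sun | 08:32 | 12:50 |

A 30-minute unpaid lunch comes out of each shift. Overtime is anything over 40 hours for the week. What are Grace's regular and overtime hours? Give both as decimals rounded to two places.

Wed: 10:48–20:06 = 9 h 18 min; less 30 min break → 8 h 48 min
Thu: 08:33–15:19 = 6 h 46 min; less 30 min break → 6 h 16 min
Fri: 08:10–18:28 = 10 h 18 min; less 30 min break → 9 h 48 min
Sat: 10:17–15:11 = 4 h 54 min; less 30 min break → 4 h 24 min
Sun: 08:32–12:50 = 4 h 18 min; less 30 min break → 3 h 48 min
Total worked: 33 h 4 min = 33.07 h.
Threshold 40 h → overtime 0 h 0 min, regular 33 h 4 min.

Regular 33.07 hours, overtime 0.00 hours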